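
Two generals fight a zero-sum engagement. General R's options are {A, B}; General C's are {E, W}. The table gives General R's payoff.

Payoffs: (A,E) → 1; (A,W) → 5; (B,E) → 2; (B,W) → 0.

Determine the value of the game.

Row minima: A → 1, B → 0; maximin = 1.
Column maxima: E → 2, W → 5; minimax = 2.
1 ≠ 2, so there is no saddle point; optimal play is mixed.
Let General R play A with probability p. Expected payoff against E: 1p + 2(1−p) = −p + 2; against W: 5p + 0(1−p) = 5p.
Setting these equal: −p + 2 = 5p ⇒ −6p = -2 ⇒ p = 1/3, and the value is (-1)·(1/3) + 2 = 5/3.
For General C: with q = P(E), equating A's and B's payoffs gives −4q + 5 = 2q ⇒ q = 5/6.

5/3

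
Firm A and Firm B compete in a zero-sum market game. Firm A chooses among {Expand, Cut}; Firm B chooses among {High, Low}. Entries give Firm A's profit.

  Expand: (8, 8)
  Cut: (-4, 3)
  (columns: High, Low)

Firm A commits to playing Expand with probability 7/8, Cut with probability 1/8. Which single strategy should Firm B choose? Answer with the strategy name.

If Firm B plays High, Firm A's expected payoff is (7/8)·8 + (1/8)·(-4) = 13/2.
If Firm B plays Low, Firm A's expected payoff is (7/8)·8 + (1/8)·3 = 59/8.
Firm B minimizes Firm A's payoff; the smallest is 13/2, so the best response is High.

High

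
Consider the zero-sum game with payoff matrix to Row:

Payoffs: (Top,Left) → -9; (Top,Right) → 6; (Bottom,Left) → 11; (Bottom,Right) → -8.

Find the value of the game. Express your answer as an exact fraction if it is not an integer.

Row minima: Top → -9, Bottom → -8; maximin = -8.
Column maxima: Left → 11, Right → 6; minimax = 6.
-8 ≠ 6, so there is no saddle point; optimal play is mixed.
Let Row play Top with probability p. Expected payoff against Left: (-9)p + 11(1−p) = −20p + 11; against Right: 6p + (-8)(1−p) = 14p − 8.
Setting these equal: −20p + 11 = 14p − 8 ⇒ −34p = -19 ⇒ p = 19/34, and the value is (-20)·(19/34) + 11 = -3/17.
For Column: with q = P(Left), equating Top's and Bottom's payoffs gives −15q + 6 = 19q − 8 ⇒ q = 7/17.

-3/17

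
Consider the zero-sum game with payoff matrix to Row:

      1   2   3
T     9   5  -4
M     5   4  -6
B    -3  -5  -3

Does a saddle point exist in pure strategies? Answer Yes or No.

No

Row minima: T → -4, M → -6, B → -5; maximin = -4.
Column maxima: 1 → 9, 2 → 5, 3 → -3; minimax = -3.
-4 ≠ -3, so no pure-strategy equilibrium exists.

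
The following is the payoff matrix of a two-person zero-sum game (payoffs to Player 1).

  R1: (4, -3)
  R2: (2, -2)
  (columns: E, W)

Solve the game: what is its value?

Row minima: R1 → -3, R2 → -2; maximin = -2.
Column maxima: E → 4, W → -2; minimax = -2.
Since maximin = minimax = -2, there is a saddle point and the value is -2.

-2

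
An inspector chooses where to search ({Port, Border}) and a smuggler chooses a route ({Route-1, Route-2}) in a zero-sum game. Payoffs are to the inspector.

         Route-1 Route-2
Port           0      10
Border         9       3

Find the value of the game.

45/8

Row minima: Port → 0, Border → 3; maximin = 3.
Column maxima: Route-1 → 9, Route-2 → 10; minimax = 9.
3 ≠ 9, so there is no saddle point; optimal play is mixed.
Let the inspector play Port with probability p. Expected payoff against Route-1: 0p + 9(1−p) = −9p + 9; against Route-2: 10p + 3(1−p) = 7p + 3.
Setting these equal: −9p + 9 = 7p + 3 ⇒ −16p = -6 ⇒ p = 3/8, and the value is (-9)·(3/8) + 9 = 45/8.
For the smuggler: with q = P(Route-1), equating Port's and Border's payoffs gives −10q + 10 = 6q + 3 ⇒ q = 7/16.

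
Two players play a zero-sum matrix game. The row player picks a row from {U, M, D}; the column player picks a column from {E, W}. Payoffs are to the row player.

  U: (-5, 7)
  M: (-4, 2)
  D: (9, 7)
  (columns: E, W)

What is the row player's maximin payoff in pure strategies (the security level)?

7

Row minima: U → -5, M → -4, D → 7.
The best of these is 7.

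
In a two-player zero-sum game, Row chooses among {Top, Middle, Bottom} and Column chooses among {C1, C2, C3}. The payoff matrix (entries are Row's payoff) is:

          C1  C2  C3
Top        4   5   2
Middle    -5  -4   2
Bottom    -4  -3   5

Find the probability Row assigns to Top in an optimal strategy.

Row minima: Top → 2, Middle → -5, Bottom → -4; maximin = 2.
Column maxima: C1 → 4, C2 → 5, C3 → 5; minimax = 4.
2 ≠ 4, so there is no saddle point; optimal play is mixed.
Middle is strictly dominated by Bottom, so Row never plays it.
C2 is strictly dominated by C1 (it gives Row strictly more in every row), so Column never plays it.
On the remaining 2×2 (Top, Bottom vs C1, C3):
Let Row play Top with probability p. Expected payoff against C1: 4p + (-4)(1−p) = 8p − 4; against C3: 2p + 5(1−p) = −3p + 5.
Setting these equal: 8p − 4 = −3p + 5 ⇒ 11p = 9 ⇒ p = 9/11, and the value is (8)·(9/11) − 4 = 28/11.
For Column: with q = P(C1), equating Top's and Bottom's payoffs gives 2q + 2 = −9q + 5 ⇒ q = 3/11.

9/11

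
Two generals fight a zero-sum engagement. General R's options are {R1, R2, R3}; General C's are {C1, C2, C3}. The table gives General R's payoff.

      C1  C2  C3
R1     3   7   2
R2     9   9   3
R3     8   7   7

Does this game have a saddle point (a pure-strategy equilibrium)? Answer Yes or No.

Row minima: R1 → 2, R2 → 3, R3 → 7; maximin = 7.
Column maxima: C1 → 9, C2 → 9, C3 → 7; minimax = 7.
maximin = minimax = 7, so a saddle point exists.

Yes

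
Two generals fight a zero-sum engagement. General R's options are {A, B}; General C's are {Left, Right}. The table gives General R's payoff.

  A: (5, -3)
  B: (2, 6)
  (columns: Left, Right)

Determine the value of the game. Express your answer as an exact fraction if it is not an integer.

3

Row minima: A → -3, B → 2; maximin = 2.
Column maxima: Left → 5, Right → 6; minimax = 5.
2 ≠ 5, so there is no saddle point; optimal play is mixed.
Let General R play A with probability p. Expected payoff against Left: 5p + 2(1−p) = 3p + 2; against Right: (-3)p + 6(1−p) = −9p + 6.
Setting these equal: 3p + 2 = −9p + 6 ⇒ 12p = 4 ⇒ p = 1/3, and the value is (3)·(1/3) + 2 = 3.
For General C: with q = P(Left), equating A's and B's payoffs gives 8q − 3 = −4q + 6 ⇒ q = 3/4.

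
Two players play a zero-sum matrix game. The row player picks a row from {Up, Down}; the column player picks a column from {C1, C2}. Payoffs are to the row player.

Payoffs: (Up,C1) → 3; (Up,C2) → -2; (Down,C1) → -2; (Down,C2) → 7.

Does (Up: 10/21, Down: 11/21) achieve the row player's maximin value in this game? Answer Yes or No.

No

Against C1 this mix gives (10/21)·3 + (11/21)·(-2) = 8/21.
Against C2 this mix gives (10/21)·(-2) + (11/21)·7 = 19/7.
The column player will play C1, holding the row player to 8/21. Shifting weight toward the row that does better against C1 would raise this floor (the equalizing mix achieves 17/14 against both C1 and C2), so the proposed strategy is not optimal.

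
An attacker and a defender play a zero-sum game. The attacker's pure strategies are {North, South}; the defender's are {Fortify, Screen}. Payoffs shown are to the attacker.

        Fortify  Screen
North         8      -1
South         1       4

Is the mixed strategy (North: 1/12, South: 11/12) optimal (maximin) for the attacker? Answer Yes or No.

No

Against Fortify this mix gives (1/12)·8 + (11/12)·1 = 19/12.
Against Screen this mix gives (1/12)·(-1) + (11/12)·4 = 43/12.
The defender will play Fortify, holding the attacker to 19/12. Shifting weight toward the row that does better against Fortify would raise this floor (the equalizing mix achieves 11/4 against both Fortify and Screen), so the proposed strategy is not optimal.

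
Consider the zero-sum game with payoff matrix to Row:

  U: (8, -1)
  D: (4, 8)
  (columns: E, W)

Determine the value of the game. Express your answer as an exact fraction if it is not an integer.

Row minima: U → -1, D → 4; maximin = 4.
Column maxima: E → 8, W → 8; minimax = 8.
4 ≠ 8, so there is no saddle point; optimal play is mixed.
Let Row play U with probability p. Expected payoff against E: 8p + 4(1−p) = 4p + 4; against W: (-1)p + 8(1−p) = −9p + 8.
Setting these equal: 4p + 4 = −9p + 8 ⇒ 13p = 4 ⇒ p = 4/13, and the value is (4)·(4/13) + 4 = 68/13.
For Column: with q = P(E), equating U's and D's payoffs gives 9q − 1 = −4q + 8 ⇒ q = 9/13.

68/13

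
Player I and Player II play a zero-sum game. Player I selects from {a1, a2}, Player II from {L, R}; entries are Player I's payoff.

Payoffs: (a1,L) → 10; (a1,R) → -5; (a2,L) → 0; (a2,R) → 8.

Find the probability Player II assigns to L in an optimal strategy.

13/23

Row minima: a1 → -5, a2 → 0; maximin = 0.
Column maxima: L → 10, R → 8; minimax = 8.
0 ≠ 8, so there is no saddle point; optimal play is mixed.
Let Player I play a1 with probability p. Expected payoff against L: 10p + 0(1−p) = 10p; against R: (-5)p + 8(1−p) = −13p + 8.
Setting these equal: 10p = −13p + 8 ⇒ 23p = 8 ⇒ p = 8/23, and the value is (10)·(8/23) = 80/23.
For Player II: with q = P(L), equating a1's and a2's payoffs gives 15q − 5 = −8q + 8 ⇒ q = 13/23.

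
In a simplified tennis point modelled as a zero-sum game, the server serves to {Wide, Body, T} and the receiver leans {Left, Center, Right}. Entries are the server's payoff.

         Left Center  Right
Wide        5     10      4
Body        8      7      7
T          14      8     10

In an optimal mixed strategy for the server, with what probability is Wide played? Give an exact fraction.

1/4

Row minima: Wide → 4, Body → 7, T → 8; maximin = 8.
Column maxima: Left → 14, Center → 10, Right → 10; minimax = 10.
8 ≠ 10, so there is no saddle point; optimal play is mixed.
Body is strictly dominated by T, so the server never plays it.
Left is strictly dominated by Right (it gives the server strictly more in every row), so the receiver never plays it.
On the remaining 2×2 (Wide, T vs Center, Right):
Let the server play Wide with probability p. Expected payoff against Center: 10p + 8(1−p) = 2p + 8; against Right: 4p + 10(1−p) = −6p + 10.
Setting these equal: 2p + 8 = −6p + 10 ⇒ 8p = 2 ⇒ p = 1/4, and the value is (2)·(1/4) + 8 = 17/2.
For the receiver: with q = P(Center), equating Wide's and T's payoffs gives 6q + 4 = −2q + 10 ⇒ q = 3/4.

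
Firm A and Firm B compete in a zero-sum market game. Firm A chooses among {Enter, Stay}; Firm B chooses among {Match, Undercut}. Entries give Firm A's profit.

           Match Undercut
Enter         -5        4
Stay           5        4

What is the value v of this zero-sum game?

4

Row minima: Enter → -5, Stay → 4; maximin = 4.
Column maxima: Match → 5, Undercut → 4; minimax = 4.
Since maximin = minimax = 4, there is a saddle point and the value is 4.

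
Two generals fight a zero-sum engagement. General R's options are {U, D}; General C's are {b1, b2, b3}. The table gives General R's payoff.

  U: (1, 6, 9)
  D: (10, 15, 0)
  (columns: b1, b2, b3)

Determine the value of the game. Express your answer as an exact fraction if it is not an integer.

Row minima: U → 1, D → 0; maximin = 1.
Column maxima: b1 → 10, b2 → 15, b3 → 9; minimax = 9.
1 ≠ 9, so there is no saddle point; optimal play is mixed.
b2 is strictly dominated by b1 (it gives General R strictly more in every row), so General C never plays it.
On the remaining 2×2 (U, D vs b1, b3):
Let General R play U with probability p. Expected payoff against b1: 1p + 10(1−p) = −9p + 10; against b3: 9p + 0(1−p) = 9p.
Setting these equal: −9p + 10 = 9p ⇒ −18p = -10 ⇒ p = 5/9, and the value is (-9)·(5/9) + 10 = 5.
For General C: with q = P(b1), equating U's and D's payoffs gives −8q + 9 = 10q ⇒ q = 1/2.

5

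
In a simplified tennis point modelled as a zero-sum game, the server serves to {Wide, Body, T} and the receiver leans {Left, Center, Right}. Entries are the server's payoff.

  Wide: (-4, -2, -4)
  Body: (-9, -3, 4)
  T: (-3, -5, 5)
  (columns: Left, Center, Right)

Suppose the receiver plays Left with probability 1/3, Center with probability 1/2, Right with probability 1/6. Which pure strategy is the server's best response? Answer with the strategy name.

T

Expected payoff of Wide: (1/3)·(-4) + (1/2)·(-2) + (1/6)·(-4) = -3.
Expected payoff of Body: (1/3)·(-9) + (1/2)·(-3) + (1/6)·4 = -23/6.
Expected payoff of T: (1/3)·(-3) + (1/2)·(-5) + (1/6)·5 = -8/3.
The largest is -8/3, so the server's best response is T.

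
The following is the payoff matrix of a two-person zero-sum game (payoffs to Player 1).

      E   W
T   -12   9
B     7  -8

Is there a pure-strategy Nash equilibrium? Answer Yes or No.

Row minima: T → -12, B → -8; maximin = -8.
Column maxima: E → 7, W → 9; minimax = 7.
-8 ≠ 7, so no pure-strategy equilibrium exists.

No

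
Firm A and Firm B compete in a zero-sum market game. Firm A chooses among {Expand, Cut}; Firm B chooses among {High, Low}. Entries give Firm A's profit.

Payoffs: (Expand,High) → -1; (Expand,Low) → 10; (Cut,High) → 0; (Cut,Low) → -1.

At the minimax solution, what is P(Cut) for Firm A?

Row minima: Expand → -1, Cut → -1; maximin = -1.
Column maxima: High → 0, Low → 10; minimax = 0.
-1 ≠ 0, so there is no saddle point; optimal play is mixed.
Let Firm A play Expand with probability p. Expected payoff against High: (-1)p + 0(1−p) = −p; against Low: 10p + (-1)(1−p) = 11p − 1.
Setting these equal: −p = 11p − 1 ⇒ −12p = -1 ⇒ p = 1/12, and the value is (-1)·(1/12) = -1/12.
For Firm B: with q = P(High), equating Expand's and Cut's payoffs gives −11q + 10 = q − 1 ⇒ q = 11/12.

11/12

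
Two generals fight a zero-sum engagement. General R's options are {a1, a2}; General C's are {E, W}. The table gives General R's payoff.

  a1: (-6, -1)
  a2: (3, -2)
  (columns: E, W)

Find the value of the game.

-3/2

Row minima: a1 → -6, a2 → -2; maximin = -2.
Column maxima: E → 3, W → -1; minimax = -1.
-2 ≠ -1, so there is no saddle point; optimal play is mixed.
Let General R play a1 with probability p. Expected payoff against E: (-6)p + 3(1−p) = −9p + 3; against W: (-1)p + (-2)(1−p) = p − 2.
Setting these equal: −9p + 3 = p − 2 ⇒ −10p = -5 ⇒ p = 1/2, and the value is (-9)·(1/2) + 3 = -3/2.
For General C: with q = P(E), equating a1's and a2's payoffs gives −5q − 1 = 5q − 2 ⇒ q = 1/10.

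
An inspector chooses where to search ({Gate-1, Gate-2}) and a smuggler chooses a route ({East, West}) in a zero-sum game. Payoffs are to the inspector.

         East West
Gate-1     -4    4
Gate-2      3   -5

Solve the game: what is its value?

Row minima: Gate-1 → -4, Gate-2 → -5; maximin = -4.
Column maxima: East → 3, West → 4; minimax = 3.
-4 ≠ 3, so there is no saddle point; optimal play is mixed.
Let the inspector play Gate-1 with probability p. Expected payoff against East: (-4)p + 3(1−p) = −7p + 3; against West: 4p + (-5)(1−p) = 9p − 5.
Setting these equal: −7p + 3 = 9p − 5 ⇒ −16p = -8 ⇒ p = 1/2, and the value is (-7)·(1/2) + 3 = -1/2.
For the smuggler: with q = P(East), equating Gate-1's and Gate-2's payoffs gives −8q + 4 = 8q − 5 ⇒ q = 9/16.

-1/2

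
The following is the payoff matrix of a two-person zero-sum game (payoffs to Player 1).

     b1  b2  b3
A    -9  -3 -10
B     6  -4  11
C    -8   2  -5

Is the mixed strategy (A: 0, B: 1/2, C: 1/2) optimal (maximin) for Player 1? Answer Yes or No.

Against b1 this mix gives (1/2)·6 + (1/2)·(-8) = -1.
Against b2 this mix gives (1/2)·(-4) + (1/2)·2 = -1.
Against b3 this mix gives (1/2)·11 + (1/2)·(-5) = 3.
All of Player 2's active replies (b1, b2) yield -1, and no column does worse for Player 1. The mix makes Player 2 indifferent and guarantees -1, so it is optimal.

Yes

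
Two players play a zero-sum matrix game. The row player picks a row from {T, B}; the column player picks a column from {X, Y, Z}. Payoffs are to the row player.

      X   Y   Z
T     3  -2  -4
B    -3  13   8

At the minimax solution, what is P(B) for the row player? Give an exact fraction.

7/18

Row minima: T → -4, B → -3; maximin = -3.
Column maxima: X → 3, Y → 13, Z → 8; minimax = 3.
-3 ≠ 3, so there is no saddle point; optimal play is mixed.
Y is strictly dominated by Z (it gives the row player strictly more in every row), so the column player never plays it.
On the remaining 2×2 (T, B vs X, Z):
Let the row player play T with probability p. Expected payoff against X: 3p + (-3)(1−p) = 6p − 3; against Z: (-4)p + 8(1−p) = −12p + 8.
Setting these equal: 6p − 3 = −12p + 8 ⇒ 18p = 11 ⇒ p = 11/18, and the value is (6)·(11/18) − 3 = 2/3.
For the column player: with q = P(X), equating T's and B's payoffs gives 7q − 4 = −11q + 8 ⇒ q = 2/3.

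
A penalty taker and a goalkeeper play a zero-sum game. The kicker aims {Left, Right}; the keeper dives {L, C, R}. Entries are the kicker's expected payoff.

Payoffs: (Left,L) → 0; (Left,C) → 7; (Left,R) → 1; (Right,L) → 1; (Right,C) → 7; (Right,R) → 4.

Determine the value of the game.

Row minima: Left → 0, Right → 1; maximin = 1.
Column maxima: L → 1, C → 7, R → 4; minimax = 1.
Since maximin = minimax = 1, there is a saddle point and the value is 1.

1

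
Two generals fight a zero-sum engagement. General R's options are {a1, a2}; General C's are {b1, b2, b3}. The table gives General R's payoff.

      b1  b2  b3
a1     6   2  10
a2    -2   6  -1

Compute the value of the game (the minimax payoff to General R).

10/3

Row minima: a1 → 2, a2 → -2; maximin = 2.
Column maxima: b1 → 6, b2 → 6, b3 → 10; minimax = 6.
2 ≠ 6, so there is no saddle point; optimal play is mixed.
b3 is strictly dominated by b1 (it gives General R strictly more in every row), so General C never plays it.
On the remaining 2×2 (a1, a2 vs b1, b2):
Let General R play a1 with probability p. Expected payoff against b1: 6p + (-2)(1−p) = 8p − 2; against b2: 2p + 6(1−p) = −4p + 6.
Setting these equal: 8p − 2 = −4p + 6 ⇒ 12p = 8 ⇒ p = 2/3, and the value is (8)·(2/3) − 2 = 10/3.
For General C: with q = P(b1), equating a1's and a2's payoffs gives 4q + 2 = −8q + 6 ⇒ q = 1/3.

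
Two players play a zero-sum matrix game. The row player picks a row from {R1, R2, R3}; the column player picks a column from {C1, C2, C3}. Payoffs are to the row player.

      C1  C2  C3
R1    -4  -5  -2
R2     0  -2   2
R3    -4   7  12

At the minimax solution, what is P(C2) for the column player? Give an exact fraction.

4/13

Row minima: R1 → -5, R2 → -2, R3 → -4; maximin = -2.
Column maxima: C1 → 0, C2 → 7, C3 → 12; minimax = 0.
-2 ≠ 0, so there is no saddle point; optimal play is mixed.
R1 is strictly dominated by R2, so the row player never plays it.
C3 is strictly dominated by C1 (it gives the row player strictly more in every row), so the column player never plays it.
On the remaining 2×2 (R2, R3 vs C1, C2):
Let the row player play R2 with probability p. Expected payoff against C1: 0p + (-4)(1−p) = 4p − 4; against C2: (-2)p + 7(1−p) = −9p + 7.
Setting these equal: 4p − 4 = −9p + 7 ⇒ 13p = 11 ⇒ p = 11/13, and the value is (4)·(11/13) − 4 = -8/13.
For the column player: with q = P(C1), equating R2's and R3's payoffs gives 2q − 2 = −11q + 7 ⇒ q = 9/13.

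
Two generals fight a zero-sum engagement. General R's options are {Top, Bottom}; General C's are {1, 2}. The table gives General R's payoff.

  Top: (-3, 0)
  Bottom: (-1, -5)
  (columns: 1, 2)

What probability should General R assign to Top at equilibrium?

4/7

Row minima: Top → -3, Bottom → -5; maximin = -3.
Column maxima: 1 → -1, 2 → 0; minimax = -1.
-3 ≠ -1, so there is no saddle point; optimal play is mixed.
Let General R play Top with probability p. Expected payoff against 1: (-3)p + (-1)(1−p) = −2p − 1; against 2: 0p + (-5)(1−p) = 5p − 5.
Setting these equal: −2p − 1 = 5p − 5 ⇒ −7p = -4 ⇒ p = 4/7, and the value is (-2)·(4/7) − 1 = -15/7.
For General C: with q = P(1), equating Top's and Bottom's payoffs gives −3q = 4q − 5 ⇒ q = 5/7.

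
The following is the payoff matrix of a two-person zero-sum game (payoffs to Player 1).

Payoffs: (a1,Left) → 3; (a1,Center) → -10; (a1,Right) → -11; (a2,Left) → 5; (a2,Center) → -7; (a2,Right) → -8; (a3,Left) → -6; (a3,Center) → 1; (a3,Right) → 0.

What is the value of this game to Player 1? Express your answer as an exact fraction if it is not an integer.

Row minima: a1 → -11, a2 → -8, a3 → -6; maximin = -6.
Column maxima: Left → 5, Center → 1, Right → 0; minimax = 0.
-6 ≠ 0, so there is no saddle point; optimal play is mixed.
a1 is strictly dominated by a2, so Player 1 never plays it.
Center is strictly dominated by Right (it gives Player 1 strictly more in every row), so Player 2 never plays it.
On the remaining 2×2 (a2, a3 vs Left, Right):
Let Player 1 play a2 with probability p. Expected payoff against Left: 5p + (-6)(1−p) = 11p − 6; against Right: (-8)p + 0(1−p) = −8p.
Setting these equal: 11p − 6 = −8p ⇒ 19p = 6 ⇒ p = 6/19, and the value is (11)·(6/19) − 6 = -48/19.
For Player 2: with q = P(Left), equating a2's and a3's payoffs gives 13q − 8 = −6q ⇒ q = 8/19.

-48/19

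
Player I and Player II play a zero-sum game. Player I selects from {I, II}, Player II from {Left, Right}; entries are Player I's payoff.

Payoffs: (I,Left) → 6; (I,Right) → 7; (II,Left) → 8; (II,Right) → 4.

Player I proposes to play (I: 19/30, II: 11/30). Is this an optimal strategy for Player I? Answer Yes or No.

No

Against Left this mix gives (19/30)·6 + (11/30)·8 = 101/15.
Against Right this mix gives (19/30)·7 + (11/30)·4 = 59/10.
Player II will play Right, holding Player I to 59/10. Shifting weight toward the row that does better against Right would raise this floor (the equalizing mix achieves 32/5 against both Right and Left), so the proposed strategy is not optimal.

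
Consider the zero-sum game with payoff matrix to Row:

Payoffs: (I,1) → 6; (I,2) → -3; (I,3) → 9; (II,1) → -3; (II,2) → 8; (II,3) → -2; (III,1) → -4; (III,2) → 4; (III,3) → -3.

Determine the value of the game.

Row minima: I → -3, II → -3, III → -4; maximin = -3.
Column maxima: 1 → 6, 2 → 8, 3 → 9; minimax = 6.
-3 ≠ 6, so there is no saddle point; optimal play is mixed.
III is strictly dominated by II, so Row never plays it.
3 is strictly dominated by 1 (it gives Row strictly more in every row), so Column never plays it.
On the remaining 2×2 (I, II vs 1, 2):
Let Row play I with probability p. Expected payoff against 1: 6p + (-3)(1−p) = 9p − 3; against 2: (-3)p + 8(1−p) = −11p + 8.
Setting these equal: 9p − 3 = −11p + 8 ⇒ 20p = 11 ⇒ p = 11/20, and the value is (9)·(11/20) − 3 = 39/20.
For Column: with q = P(1), equating I's and II's payoffs gives 9q − 3 = −11q + 8 ⇒ q = 11/20.

39/20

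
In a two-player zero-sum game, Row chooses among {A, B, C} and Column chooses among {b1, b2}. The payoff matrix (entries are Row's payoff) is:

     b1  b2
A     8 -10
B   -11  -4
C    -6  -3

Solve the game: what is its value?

-4

Row minima: A → -10, B → -11, C → -6; maximin = -6.
Column maxima: b1 → 8, b2 → -3; minimax = -3.
-6 ≠ -3, so there is no saddle point; optimal play is mixed.
B is strictly dominated by C, so Row never plays it.
On the remaining 2×2 (A, C vs b1, b2):
Let Row play A with probability p. Expected payoff against b1: 8p + (-6)(1−p) = 14p − 6; against b2: (-10)p + (-3)(1−p) = −7p − 3.
Setting these equal: 14p − 6 = −7p − 3 ⇒ 21p = 3 ⇒ p = 1/7, and the value is (14)·(1/7) − 6 = -4.
For Column: with q = P(b1), equating A's and C's payoffs gives 18q − 10 = −3q − 3 ⇒ q = 1/3.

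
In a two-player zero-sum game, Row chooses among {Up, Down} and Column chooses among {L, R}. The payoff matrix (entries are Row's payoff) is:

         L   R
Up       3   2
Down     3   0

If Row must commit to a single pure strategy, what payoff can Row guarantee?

Row minima: Up → 2, Down → 0.
The best of these is 2.

2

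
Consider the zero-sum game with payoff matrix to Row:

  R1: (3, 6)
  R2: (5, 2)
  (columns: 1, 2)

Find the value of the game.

Row minima: R1 → 3, R2 → 2; maximin = 3.
Column maxima: 1 → 5, 2 → 6; minimax = 5.
3 ≠ 5, so there is no saddle point; optimal play is mixed.
Let Row play R1 with probability p. Expected payoff against 1: 3p + 5(1−p) = −2p + 5; against 2: 6p + 2(1−p) = 4p + 2.
Setting these equal: −2p + 5 = 4p + 2 ⇒ −6p = -3 ⇒ p = 1/2, and the value is (-2)·(1/2) + 5 = 4.
For Column: with q = P(1), equating R1's and R2's payoffs gives −3q + 6 = 3q + 2 ⇒ q = 2/3.

4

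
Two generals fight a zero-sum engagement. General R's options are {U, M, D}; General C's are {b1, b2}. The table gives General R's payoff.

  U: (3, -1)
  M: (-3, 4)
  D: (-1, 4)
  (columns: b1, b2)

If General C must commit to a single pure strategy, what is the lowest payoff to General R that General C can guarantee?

Column maxima: b1 → 3, b2 → 4.
The smallest of these is 3.

3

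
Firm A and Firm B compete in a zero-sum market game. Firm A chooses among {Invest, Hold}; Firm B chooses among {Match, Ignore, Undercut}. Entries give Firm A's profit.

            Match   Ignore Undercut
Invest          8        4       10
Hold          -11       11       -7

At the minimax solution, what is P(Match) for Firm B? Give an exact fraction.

7/26

Row minima: Invest → 4, Hold → -11; maximin = 4.
Column maxima: Match → 8, Ignore → 11, Undercut → 10; minimax = 8.
4 ≠ 8, so there is no saddle point; optimal play is mixed.
Undercut is strictly dominated by Match (it gives Firm A strictly more in every row), so Firm B never plays it.
On the remaining 2×2 (Invest, Hold vs Match, Ignore):
Let Firm A play Invest with probability p. Expected payoff against Match: 8p + (-11)(1−p) = 19p − 11; against Ignore: 4p + 11(1−p) = −7p + 11.
Setting these equal: 19p − 11 = −7p + 11 ⇒ 26p = 22 ⇒ p = 11/13, and the value is (19)·(11/13) − 11 = 66/13.
For Firm B: with q = P(Match), equating Invest's and Hold's payoffs gives 4q + 4 = −22q + 11 ⇒ q = 7/26.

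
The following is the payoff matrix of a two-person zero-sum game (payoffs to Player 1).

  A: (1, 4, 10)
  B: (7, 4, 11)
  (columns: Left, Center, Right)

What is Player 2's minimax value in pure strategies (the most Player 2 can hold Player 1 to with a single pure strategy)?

4

Column maxima: Left → 7, Center → 4, Right → 11.
The smallest of these is 4.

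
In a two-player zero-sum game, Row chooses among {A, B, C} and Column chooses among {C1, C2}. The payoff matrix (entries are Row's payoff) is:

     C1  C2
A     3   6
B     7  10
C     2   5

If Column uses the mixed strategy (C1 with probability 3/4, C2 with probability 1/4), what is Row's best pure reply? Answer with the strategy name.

Expected payoff of A: (3/4)·3 + (1/4)·6 = 15/4.
Expected payoff of B: (3/4)·7 + (1/4)·10 = 31/4.
Expected payoff of C: (3/4)·2 + (1/4)·5 = 11/4.
The largest is 31/4, so Row's best response is B.

B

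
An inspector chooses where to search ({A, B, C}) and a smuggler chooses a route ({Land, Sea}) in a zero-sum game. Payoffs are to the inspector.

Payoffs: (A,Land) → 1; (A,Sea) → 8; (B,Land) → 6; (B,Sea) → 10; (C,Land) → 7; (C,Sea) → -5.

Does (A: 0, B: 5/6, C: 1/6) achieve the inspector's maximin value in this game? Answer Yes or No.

Against Land this mix gives (5/6)·6 + (1/6)·7 = 37/6.
Against Sea this mix gives (5/6)·10 + (1/6)·(-5) = 15/2.
The smuggler will play Land, holding the inspector to 37/6. Shifting weight toward the row that does better against Land would raise this floor (the equalizing mix achieves 25/4 against both Land and Sea), so the proposed strategy is not optimal.

No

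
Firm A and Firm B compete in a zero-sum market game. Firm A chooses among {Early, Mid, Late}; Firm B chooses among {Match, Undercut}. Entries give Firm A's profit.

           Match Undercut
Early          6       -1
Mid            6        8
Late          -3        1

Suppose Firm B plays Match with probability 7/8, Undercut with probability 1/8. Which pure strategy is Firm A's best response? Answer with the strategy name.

Mid

Expected payoff of Early: (7/8)·6 + (1/8)·(-1) = 41/8.
Expected payoff of Mid: (7/8)·6 + (1/8)·8 = 25/4.
Expected payoff of Late: (7/8)·(-3) + (1/8)·1 = -5/2.
The largest is 25/4, so Firm A's best response is Mid.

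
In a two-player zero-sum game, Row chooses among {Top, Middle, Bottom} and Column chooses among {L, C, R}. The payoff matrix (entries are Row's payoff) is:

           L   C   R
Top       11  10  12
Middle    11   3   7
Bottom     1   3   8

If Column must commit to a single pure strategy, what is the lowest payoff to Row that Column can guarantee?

Column maxima: L → 11, C → 10, R → 12.
The smallest of these is 10.

10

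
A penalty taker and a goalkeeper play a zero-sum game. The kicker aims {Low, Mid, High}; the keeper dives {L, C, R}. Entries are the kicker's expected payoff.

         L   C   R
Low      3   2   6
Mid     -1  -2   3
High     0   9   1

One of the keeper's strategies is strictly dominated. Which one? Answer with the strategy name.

R

L holds the kicker's payoff strictly below R in every row: 3 < 6, -1 < 3, 0 < 1.
So R is strictly dominated for the keeper.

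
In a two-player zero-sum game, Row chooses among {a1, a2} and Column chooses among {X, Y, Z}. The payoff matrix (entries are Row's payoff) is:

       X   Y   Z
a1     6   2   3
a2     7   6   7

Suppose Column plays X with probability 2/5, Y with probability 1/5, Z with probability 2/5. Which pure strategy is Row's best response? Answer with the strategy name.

Expected payoff of a1: (2/5)·6 + (1/5)·2 + (2/5)·3 = 4.
Expected payoff of a2: (2/5)·7 + (1/5)·6 + (2/5)·7 = 34/5.
The largest is 34/5, so Row's best response is a2.

a2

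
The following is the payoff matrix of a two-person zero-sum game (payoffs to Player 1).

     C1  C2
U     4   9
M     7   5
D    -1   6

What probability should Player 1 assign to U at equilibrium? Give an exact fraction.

2/7

Row minima: U → 4, M → 5, D → -1; maximin = 5.
Column maxima: C1 → 7, C2 → 9; minimax = 7.
5 ≠ 7, so there is no saddle point; optimal play is mixed.
D is strictly dominated by U, so Player 1 never plays it.
On the remaining 2×2 (U, M vs C1, C2):
Let Player 1 play U with probability p. Expected payoff against C1: 4p + 7(1−p) = −3p + 7; against C2: 9p + 5(1−p) = 4p + 5.
Setting these equal: −3p + 7 = 4p + 5 ⇒ −7p = -2 ⇒ p = 2/7, and the value is (-3)·(2/7) + 7 = 43/7.
For Player 2: with q = P(C1), equating U's and M's payoffs gives −5q + 9 = 2q + 5 ⇒ q = 4/7.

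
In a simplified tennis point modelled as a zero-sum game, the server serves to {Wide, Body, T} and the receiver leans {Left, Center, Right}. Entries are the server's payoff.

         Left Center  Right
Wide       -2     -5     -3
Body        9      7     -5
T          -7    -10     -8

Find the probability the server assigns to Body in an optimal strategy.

Row minima: Wide → -5, Body → -5, T → -10; maximin = -5.
Column maxima: Left → 9, Center → 7, Right → -3; minimax = -3.
-5 ≠ -3, so there is no saddle point; optimal play is mixed.
T is strictly dominated by Wide, so the server never plays it.
Left is strictly dominated by Center (it gives the server strictly more in every row), so the receiver never plays it.
On the remaining 2×2 (Wide, Body vs Center, Right):
Let the server play Wide with probability p. Expected payoff against Center: (-5)p + 7(1−p) = −12p + 7; against Right: (-3)p + (-5)(1−p) = 2p − 5.
Setting these equal: −12p + 7 = 2p − 5 ⇒ −14p = -12 ⇒ p = 6/7, and the value is (-12)·(6/7) + 7 = -23/7.
For the receiver: with q = P(Center), equating Wide's and Body's payoffs gives −2q − 3 = 12q − 5 ⇒ q = 1/7.

1/7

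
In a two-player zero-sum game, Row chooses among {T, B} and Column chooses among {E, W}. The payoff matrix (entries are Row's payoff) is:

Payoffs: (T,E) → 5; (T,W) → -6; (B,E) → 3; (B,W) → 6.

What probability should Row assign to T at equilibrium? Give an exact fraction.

3/14

Row minima: T → -6, B → 3; maximin = 3.
Column maxima: E → 5, W → 6; minimax = 5.
3 ≠ 5, so there is no saddle point; optimal play is mixed.
Let Row play T with probability p. Expected payoff against E: 5p + 3(1−p) = 2p + 3; against W: (-6)p + 6(1−p) = −12p + 6.
Setting these equal: 2p + 3 = −12p + 6 ⇒ 14p = 3 ⇒ p = 3/14, and the value is (2)·(3/14) + 3 = 24/7.
For Column: with q = P(E), equating T's and B's payoffs gives 11q − 6 = −3q + 6 ⇒ q = 6/7.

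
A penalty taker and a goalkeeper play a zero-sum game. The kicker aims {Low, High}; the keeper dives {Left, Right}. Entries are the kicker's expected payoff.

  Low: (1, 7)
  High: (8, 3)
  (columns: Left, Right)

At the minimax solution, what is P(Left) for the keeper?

Row minima: Low → 1, High → 3; maximin = 3.
Column maxima: Left → 8, Right → 7; minimax = 7.
3 ≠ 7, so there is no saddle point; optimal play is mixed.
Let the kicker play Low with probability p. Expected payoff against Left: 1p + 8(1−p) = −7p + 8; against Right: 7p + 3(1−p) = 4p + 3.
Setting these equal: −7p + 8 = 4p + 3 ⇒ −11p = -5 ⇒ p = 5/11, and the value is (-7)·(5/11) + 8 = 53/11.
For the keeper: with q = P(Left), equating Low's and High's payoffs gives −6q + 7 = 5q + 3 ⇒ q = 4/11.

4/11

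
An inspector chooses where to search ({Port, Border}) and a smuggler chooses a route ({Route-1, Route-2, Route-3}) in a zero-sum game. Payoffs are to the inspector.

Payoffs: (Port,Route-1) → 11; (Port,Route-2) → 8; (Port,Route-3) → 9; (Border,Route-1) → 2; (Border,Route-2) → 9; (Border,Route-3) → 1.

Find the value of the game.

Row minima: Port → 8, Border → 1; maximin = 8.
Column maxima: Route-1 → 11, Route-2 → 9, Route-3 → 9; minimax = 9.
8 ≠ 9, so there is no saddle point; optimal play is mixed.
Route-1 is strictly dominated by Route-3 (it gives the inspector strictly more in every row), so the smuggler never plays it.
On the remaining 2×2 (Port, Border vs Route-2, Route-3):
Let the inspector play Port with probability p. Expected payoff against Route-2: 8p + 9(1−p) = −p + 9; against Route-3: 9p + 1(1−p) = 8p + 1.
Setting these equal: −p + 9 = 8p + 1 ⇒ −9p = -8 ⇒ p = 8/9, and the value is (-1)·(8/9) + 9 = 73/9.
For the smuggler: with q = P(Route-2), equating Port's and Border's payoffs gives −q + 9 = 8q + 1 ⇒ q = 8/9.

73/9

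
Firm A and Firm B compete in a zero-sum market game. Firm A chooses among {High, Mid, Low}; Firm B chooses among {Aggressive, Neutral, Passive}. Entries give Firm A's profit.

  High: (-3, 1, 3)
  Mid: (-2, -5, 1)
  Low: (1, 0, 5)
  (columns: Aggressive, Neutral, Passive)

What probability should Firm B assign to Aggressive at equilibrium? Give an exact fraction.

Row minima: High → -3, Mid → -5, Low → 0; maximin = 0.
Column maxima: Aggressive → 1, Neutral → 1, Passive → 5; minimax = 1.
0 ≠ 1, so there is no saddle point; optimal play is mixed.
Mid is strictly dominated by Low, so Firm A never plays it.
Passive is strictly dominated by Aggressive (it gives Firm A strictly more in every row), so Firm B never plays it.
On the remaining 2×2 (High, Low vs Aggressive, Neutral):
Let Firm A play High with probability p. Expected payoff against Aggressive: (-3)p + 1(1−p) = −4p + 1; against Neutral: 1p + 0(1−p) = p.
Setting these equal: −4p + 1 = p ⇒ −5p = -1 ⇒ p = 1/5, and the value is (-4)·(1/5) + 1 = 1/5.
For Firm B: with q = P(Aggressive), equating High's and Low's payoffs gives −4q + 1 = q ⇒ q = 1/5.

1/5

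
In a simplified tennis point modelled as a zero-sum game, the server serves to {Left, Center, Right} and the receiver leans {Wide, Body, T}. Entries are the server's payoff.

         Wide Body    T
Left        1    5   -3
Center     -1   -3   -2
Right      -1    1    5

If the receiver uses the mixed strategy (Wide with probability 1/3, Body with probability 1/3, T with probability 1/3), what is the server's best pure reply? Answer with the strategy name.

Right

Expected payoff of Left: (1/3)·1 + (1/3)·5 + (1/3)·(-3) = 1.
Expected payoff of Center: (1/3)·(-1) + (1/3)·(-3) + (1/3)·(-2) = -2.
Expected payoff of Right: (1/3)·(-1) + (1/3)·1 + (1/3)·5 = 5/3.
The largest is 5/3, so the server's best response is Right.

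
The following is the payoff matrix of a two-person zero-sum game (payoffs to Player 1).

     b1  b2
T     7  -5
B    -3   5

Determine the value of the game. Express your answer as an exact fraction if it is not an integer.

Row minima: T → -5, B → -3; maximin = -3.
Column maxima: b1 → 7, b2 → 5; minimax = 5.
-3 ≠ 5, so there is no saddle point; optimal play is mixed.
Let Player 1 play T with probability p. Expected payoff against b1: 7p + (-3)(1−p) = 10p − 3; against b2: (-5)p + 5(1−p) = −10p + 5.
Setting these equal: 10p − 3 = −10p + 5 ⇒ 20p = 8 ⇒ p = 2/5, and the value is (10)·(2/5) − 3 = 1.
For Player 2: with q = P(b1), equating T's and B's payoffs gives 12q − 5 = −8q + 5 ⇒ q = 1/2.

1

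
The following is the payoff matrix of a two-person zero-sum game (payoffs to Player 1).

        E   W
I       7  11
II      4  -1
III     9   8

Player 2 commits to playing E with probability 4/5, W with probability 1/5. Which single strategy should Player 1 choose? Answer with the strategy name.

Expected payoff of I: (4/5)·7 + (1/5)·11 = 39/5.
Expected payoff of II: (4/5)·4 + (1/5)·(-1) = 3.
Expected payoff of III: (4/5)·9 + (1/5)·8 = 44/5.
The largest is 44/5, so Player 1's best response is III.

III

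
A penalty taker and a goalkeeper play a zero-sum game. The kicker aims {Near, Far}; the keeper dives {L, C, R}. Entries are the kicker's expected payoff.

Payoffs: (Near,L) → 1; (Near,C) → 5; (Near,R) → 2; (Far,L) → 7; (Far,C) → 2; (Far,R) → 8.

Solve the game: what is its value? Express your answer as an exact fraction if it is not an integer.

11/3

Row minima: Near → 1, Far → 2; maximin = 2.
Column maxima: L → 7, C → 5, R → 8; minimax = 5.
2 ≠ 5, so there is no saddle point; optimal play is mixed.
R is strictly dominated by L (it gives the kicker strictly more in every row), so the keeper never plays it.
On the remaining 2×2 (Near, Far vs L, C):
Let the kicker play Near with probability p. Expected payoff against L: 1p + 7(1−p) = −6p + 7; against C: 5p + 2(1−p) = 3p + 2.
Setting these equal: −6p + 7 = 3p + 2 ⇒ −9p = -5 ⇒ p = 5/9, and the value is (-6)·(5/9) + 7 = 11/3.
For the keeper: with q = P(L), equating Near's and Far's payoffs gives −4q + 5 = 5q + 2 ⇒ q = 1/3.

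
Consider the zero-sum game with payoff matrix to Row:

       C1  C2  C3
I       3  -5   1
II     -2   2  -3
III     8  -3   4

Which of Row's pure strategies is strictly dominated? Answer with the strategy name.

III gives a strictly higher payoff than I against every column: 8 > 3, -3 > -5, 4 > 1.
So I is strictly dominated and Row never plays it.

I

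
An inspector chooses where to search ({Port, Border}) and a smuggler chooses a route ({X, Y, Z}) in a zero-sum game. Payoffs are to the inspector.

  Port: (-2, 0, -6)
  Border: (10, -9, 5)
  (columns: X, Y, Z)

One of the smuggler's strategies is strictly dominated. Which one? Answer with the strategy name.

Z holds the inspector's payoff strictly below X in every row: -6 < -2, 5 < 10.
So X is strictly dominated for the smuggler.

X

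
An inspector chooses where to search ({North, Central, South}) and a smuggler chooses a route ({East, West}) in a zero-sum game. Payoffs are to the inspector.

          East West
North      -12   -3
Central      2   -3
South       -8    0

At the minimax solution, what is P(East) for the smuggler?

3/13

Row minima: North → -12, Central → -3, South → -8; maximin = -3.
Column maxima: East → 2, West → 0; minimax = 0.
-3 ≠ 0, so there is no saddle point; optimal play is mixed.
North is strictly dominated by South, so the inspector never plays it.
On the remaining 2×2 (Central, South vs East, West):
Let the inspector play Central with probability p. Expected payoff against East: 2p + (-8)(1−p) = 10p − 8; against West: (-3)p + 0(1−p) = −3p.
Setting these equal: 10p − 8 = −3p ⇒ 13p = 8 ⇒ p = 8/13, and the value is (10)·(8/13) − 8 = -24/13.
For the smuggler: with q = P(East), equating Central's and South's payoffs gives 5q − 3 = −8q ⇒ q = 3/13.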